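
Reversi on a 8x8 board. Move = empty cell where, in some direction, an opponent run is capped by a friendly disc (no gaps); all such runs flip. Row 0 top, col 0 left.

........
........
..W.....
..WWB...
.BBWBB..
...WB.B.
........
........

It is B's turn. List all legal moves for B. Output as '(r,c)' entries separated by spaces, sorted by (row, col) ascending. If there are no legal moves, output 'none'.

(1,1): flips 2 -> legal
(1,2): flips 2 -> legal
(1,3): no bracket -> illegal
(2,1): flips 2 -> legal
(2,3): flips 1 -> legal
(2,4): flips 1 -> legal
(3,1): flips 2 -> legal
(5,2): flips 2 -> legal
(6,2): flips 1 -> legal
(6,3): no bracket -> illegal
(6,4): flips 1 -> legal

Answer: (1,1) (1,2) (2,1) (2,3) (2,4) (3,1) (5,2) (6,2) (6,4)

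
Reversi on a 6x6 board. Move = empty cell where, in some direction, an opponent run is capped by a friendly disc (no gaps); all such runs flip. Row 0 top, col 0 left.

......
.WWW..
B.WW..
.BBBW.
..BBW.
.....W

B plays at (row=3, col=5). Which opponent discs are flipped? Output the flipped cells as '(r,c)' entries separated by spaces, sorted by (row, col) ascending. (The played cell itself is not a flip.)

Answer: (3,4)

Derivation:
Dir NW: first cell '.' (not opp) -> no flip
Dir N: first cell '.' (not opp) -> no flip
Dir NE: edge -> no flip
Dir W: opp run (3,4) capped by B -> flip
Dir E: edge -> no flip
Dir SW: opp run (4,4), next='.' -> no flip
Dir S: first cell '.' (not opp) -> no flip
Dir SE: edge -> no flip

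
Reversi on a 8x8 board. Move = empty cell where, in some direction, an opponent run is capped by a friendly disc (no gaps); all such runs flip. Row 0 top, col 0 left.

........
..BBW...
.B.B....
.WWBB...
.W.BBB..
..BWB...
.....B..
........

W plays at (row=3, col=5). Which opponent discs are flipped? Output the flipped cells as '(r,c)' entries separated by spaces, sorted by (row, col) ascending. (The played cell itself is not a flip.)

Answer: (3,3) (3,4) (4,4)

Derivation:
Dir NW: first cell '.' (not opp) -> no flip
Dir N: first cell '.' (not opp) -> no flip
Dir NE: first cell '.' (not opp) -> no flip
Dir W: opp run (3,4) (3,3) capped by W -> flip
Dir E: first cell '.' (not opp) -> no flip
Dir SW: opp run (4,4) capped by W -> flip
Dir S: opp run (4,5), next='.' -> no flip
Dir SE: first cell '.' (not opp) -> no flip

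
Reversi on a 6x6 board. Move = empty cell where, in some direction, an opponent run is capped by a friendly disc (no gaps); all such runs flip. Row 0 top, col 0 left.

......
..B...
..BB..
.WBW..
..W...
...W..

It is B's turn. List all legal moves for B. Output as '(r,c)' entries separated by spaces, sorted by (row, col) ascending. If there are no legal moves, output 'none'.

Answer: (3,0) (3,4) (4,0) (4,3) (4,4) (5,2)

Derivation:
(2,0): no bracket -> illegal
(2,1): no bracket -> illegal
(2,4): no bracket -> illegal
(3,0): flips 1 -> legal
(3,4): flips 1 -> legal
(4,0): flips 1 -> legal
(4,1): no bracket -> illegal
(4,3): flips 1 -> legal
(4,4): flips 1 -> legal
(5,1): no bracket -> illegal
(5,2): flips 1 -> legal
(5,4): no bracket -> illegal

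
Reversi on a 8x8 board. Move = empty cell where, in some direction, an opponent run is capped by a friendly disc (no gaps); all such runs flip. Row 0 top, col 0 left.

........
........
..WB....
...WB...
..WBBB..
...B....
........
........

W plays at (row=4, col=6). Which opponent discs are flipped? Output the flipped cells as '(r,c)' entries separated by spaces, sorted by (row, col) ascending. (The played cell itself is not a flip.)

Dir NW: first cell '.' (not opp) -> no flip
Dir N: first cell '.' (not opp) -> no flip
Dir NE: first cell '.' (not opp) -> no flip
Dir W: opp run (4,5) (4,4) (4,3) capped by W -> flip
Dir E: first cell '.' (not opp) -> no flip
Dir SW: first cell '.' (not opp) -> no flip
Dir S: first cell '.' (not opp) -> no flip
Dir SE: first cell '.' (not opp) -> no flip

Answer: (4,3) (4,4) (4,5)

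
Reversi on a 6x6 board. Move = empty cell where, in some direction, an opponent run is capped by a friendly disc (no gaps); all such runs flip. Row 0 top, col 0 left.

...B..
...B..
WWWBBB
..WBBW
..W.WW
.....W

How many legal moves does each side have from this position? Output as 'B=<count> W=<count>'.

-- B to move --
(1,0): no bracket -> illegal
(1,1): flips 1 -> legal
(1,2): no bracket -> illegal
(3,0): no bracket -> illegal
(3,1): flips 2 -> legal
(4,1): flips 1 -> legal
(4,3): no bracket -> illegal
(5,1): flips 1 -> legal
(5,2): no bracket -> illegal
(5,3): no bracket -> illegal
(5,4): flips 1 -> legal
B mobility = 5
-- W to move --
(0,2): flips 2 -> legal
(0,4): flips 1 -> legal
(1,2): flips 2 -> legal
(1,4): flips 3 -> legal
(1,5): flips 3 -> legal
(4,3): no bracket -> illegal
W mobility = 5

Answer: B=5 W=5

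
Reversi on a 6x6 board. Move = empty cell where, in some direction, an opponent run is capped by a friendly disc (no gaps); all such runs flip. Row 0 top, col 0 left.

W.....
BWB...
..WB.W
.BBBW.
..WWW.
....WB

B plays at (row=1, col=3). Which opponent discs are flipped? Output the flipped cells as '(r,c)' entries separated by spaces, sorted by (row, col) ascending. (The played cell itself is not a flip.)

Answer: (2,2)

Derivation:
Dir NW: first cell '.' (not opp) -> no flip
Dir N: first cell '.' (not opp) -> no flip
Dir NE: first cell '.' (not opp) -> no flip
Dir W: first cell 'B' (not opp) -> no flip
Dir E: first cell '.' (not opp) -> no flip
Dir SW: opp run (2,2) capped by B -> flip
Dir S: first cell 'B' (not opp) -> no flip
Dir SE: first cell '.' (not opp) -> no flip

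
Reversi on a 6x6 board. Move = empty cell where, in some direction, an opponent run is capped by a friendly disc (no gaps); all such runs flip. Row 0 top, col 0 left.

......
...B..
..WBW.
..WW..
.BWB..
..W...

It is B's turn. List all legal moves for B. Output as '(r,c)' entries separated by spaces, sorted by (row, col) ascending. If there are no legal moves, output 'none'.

Answer: (2,1) (2,5) (3,1) (3,5)

Derivation:
(1,1): no bracket -> illegal
(1,2): no bracket -> illegal
(1,4): no bracket -> illegal
(1,5): no bracket -> illegal
(2,1): flips 2 -> legal
(2,5): flips 1 -> legal
(3,1): flips 1 -> legal
(3,4): no bracket -> illegal
(3,5): flips 1 -> legal
(4,4): no bracket -> illegal
(5,1): no bracket -> illegal
(5,3): no bracket -> illegal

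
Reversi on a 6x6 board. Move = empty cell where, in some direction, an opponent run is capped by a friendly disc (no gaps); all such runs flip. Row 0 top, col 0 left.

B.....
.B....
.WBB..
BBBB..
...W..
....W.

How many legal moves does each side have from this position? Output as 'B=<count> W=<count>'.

-- B to move --
(1,0): flips 1 -> legal
(1,2): flips 1 -> legal
(2,0): flips 1 -> legal
(3,4): no bracket -> illegal
(4,2): no bracket -> illegal
(4,4): no bracket -> illegal
(4,5): no bracket -> illegal
(5,2): no bracket -> illegal
(5,3): flips 1 -> legal
(5,5): no bracket -> illegal
B mobility = 4
-- W to move --
(0,1): flips 1 -> legal
(0,2): no bracket -> illegal
(1,0): no bracket -> illegal
(1,2): no bracket -> illegal
(1,3): flips 2 -> legal
(1,4): no bracket -> illegal
(2,0): no bracket -> illegal
(2,4): flips 2 -> legal
(3,4): no bracket -> illegal
(4,0): no bracket -> illegal
(4,1): flips 1 -> legal
(4,2): no bracket -> illegal
(4,4): no bracket -> illegal
W mobility = 4

Answer: B=4 W=4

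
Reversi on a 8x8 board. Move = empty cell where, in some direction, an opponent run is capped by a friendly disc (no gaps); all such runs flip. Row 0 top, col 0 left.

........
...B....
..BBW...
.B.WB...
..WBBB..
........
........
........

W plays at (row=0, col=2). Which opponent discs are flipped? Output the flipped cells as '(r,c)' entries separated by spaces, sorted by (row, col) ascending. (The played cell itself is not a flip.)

Answer: (1,3)

Derivation:
Dir NW: edge -> no flip
Dir N: edge -> no flip
Dir NE: edge -> no flip
Dir W: first cell '.' (not opp) -> no flip
Dir E: first cell '.' (not opp) -> no flip
Dir SW: first cell '.' (not opp) -> no flip
Dir S: first cell '.' (not opp) -> no flip
Dir SE: opp run (1,3) capped by W -> flip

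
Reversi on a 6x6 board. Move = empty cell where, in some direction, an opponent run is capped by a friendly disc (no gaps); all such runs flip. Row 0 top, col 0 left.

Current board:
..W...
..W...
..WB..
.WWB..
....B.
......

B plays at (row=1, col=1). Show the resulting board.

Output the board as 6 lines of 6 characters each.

Answer: ..W...
.BW...
..BB..
.WWB..
....B.
......

Derivation:
Place B at (1,1); scan 8 dirs for brackets.
Dir NW: first cell '.' (not opp) -> no flip
Dir N: first cell '.' (not opp) -> no flip
Dir NE: opp run (0,2), next=edge -> no flip
Dir W: first cell '.' (not opp) -> no flip
Dir E: opp run (1,2), next='.' -> no flip
Dir SW: first cell '.' (not opp) -> no flip
Dir S: first cell '.' (not opp) -> no flip
Dir SE: opp run (2,2) capped by B -> flip
All flips: (2,2)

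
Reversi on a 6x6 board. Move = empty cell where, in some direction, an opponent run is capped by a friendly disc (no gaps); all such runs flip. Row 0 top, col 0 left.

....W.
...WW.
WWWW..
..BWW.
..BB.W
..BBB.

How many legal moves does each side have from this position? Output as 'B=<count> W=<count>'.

Answer: B=7 W=3

Derivation:
-- B to move --
(0,2): no bracket -> illegal
(0,3): flips 3 -> legal
(0,5): flips 2 -> legal
(1,0): flips 1 -> legal
(1,1): no bracket -> illegal
(1,2): flips 1 -> legal
(1,5): no bracket -> illegal
(2,4): flips 1 -> legal
(2,5): flips 1 -> legal
(3,0): no bracket -> illegal
(3,1): no bracket -> illegal
(3,5): flips 2 -> legal
(4,4): no bracket -> illegal
(5,5): no bracket -> illegal
B mobility = 7
-- W to move --
(3,1): flips 1 -> legal
(4,1): flips 1 -> legal
(4,4): no bracket -> illegal
(5,1): flips 1 -> legal
(5,5): no bracket -> illegal
W mobility = 3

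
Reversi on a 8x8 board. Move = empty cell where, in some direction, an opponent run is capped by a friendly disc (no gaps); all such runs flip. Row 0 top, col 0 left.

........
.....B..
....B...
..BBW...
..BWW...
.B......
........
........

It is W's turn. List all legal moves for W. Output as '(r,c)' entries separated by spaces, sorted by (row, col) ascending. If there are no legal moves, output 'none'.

Answer: (1,4) (2,1) (2,2) (2,3) (3,1) (4,1)

Derivation:
(0,4): no bracket -> illegal
(0,5): no bracket -> illegal
(0,6): no bracket -> illegal
(1,3): no bracket -> illegal
(1,4): flips 1 -> legal
(1,6): no bracket -> illegal
(2,1): flips 1 -> legal
(2,2): flips 1 -> legal
(2,3): flips 1 -> legal
(2,5): no bracket -> illegal
(2,6): no bracket -> illegal
(3,1): flips 2 -> legal
(3,5): no bracket -> illegal
(4,0): no bracket -> illegal
(4,1): flips 1 -> legal
(5,0): no bracket -> illegal
(5,2): no bracket -> illegal
(5,3): no bracket -> illegal
(6,0): no bracket -> illegal
(6,1): no bracket -> illegal
(6,2): no bracket -> illegal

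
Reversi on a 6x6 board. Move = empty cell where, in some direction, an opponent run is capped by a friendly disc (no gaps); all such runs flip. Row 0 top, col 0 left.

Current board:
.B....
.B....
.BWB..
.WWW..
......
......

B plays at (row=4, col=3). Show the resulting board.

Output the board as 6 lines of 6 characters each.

Answer: .B....
.B....
.BWB..
.WBB..
...B..
......

Derivation:
Place B at (4,3); scan 8 dirs for brackets.
Dir NW: opp run (3,2) capped by B -> flip
Dir N: opp run (3,3) capped by B -> flip
Dir NE: first cell '.' (not opp) -> no flip
Dir W: first cell '.' (not opp) -> no flip
Dir E: first cell '.' (not opp) -> no flip
Dir SW: first cell '.' (not opp) -> no flip
Dir S: first cell '.' (not opp) -> no flip
Dir SE: first cell '.' (not opp) -> no flip
All flips: (3,2) (3,3)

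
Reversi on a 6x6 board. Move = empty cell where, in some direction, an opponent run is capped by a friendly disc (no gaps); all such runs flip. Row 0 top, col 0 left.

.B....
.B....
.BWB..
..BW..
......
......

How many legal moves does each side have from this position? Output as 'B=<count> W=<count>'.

Answer: B=4 W=6

Derivation:
-- B to move --
(1,2): flips 1 -> legal
(1,3): no bracket -> illegal
(2,4): no bracket -> illegal
(3,1): no bracket -> illegal
(3,4): flips 1 -> legal
(4,2): no bracket -> illegal
(4,3): flips 1 -> legal
(4,4): flips 2 -> legal
B mobility = 4
-- W to move --
(0,0): flips 1 -> legal
(0,2): no bracket -> illegal
(1,0): no bracket -> illegal
(1,2): no bracket -> illegal
(1,3): flips 1 -> legal
(1,4): no bracket -> illegal
(2,0): flips 1 -> legal
(2,4): flips 1 -> legal
(3,0): no bracket -> illegal
(3,1): flips 1 -> legal
(3,4): no bracket -> illegal
(4,1): no bracket -> illegal
(4,2): flips 1 -> legal
(4,3): no bracket -> illegal
W mobility = 6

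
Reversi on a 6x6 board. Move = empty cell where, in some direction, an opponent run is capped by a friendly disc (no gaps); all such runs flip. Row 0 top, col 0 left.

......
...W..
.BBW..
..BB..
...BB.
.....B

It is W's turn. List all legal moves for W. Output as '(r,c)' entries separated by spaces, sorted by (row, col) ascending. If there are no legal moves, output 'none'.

Answer: (2,0) (3,1) (4,1) (5,3)

Derivation:
(1,0): no bracket -> illegal
(1,1): no bracket -> illegal
(1,2): no bracket -> illegal
(2,0): flips 2 -> legal
(2,4): no bracket -> illegal
(3,0): no bracket -> illegal
(3,1): flips 1 -> legal
(3,4): no bracket -> illegal
(3,5): no bracket -> illegal
(4,1): flips 1 -> legal
(4,2): no bracket -> illegal
(4,5): no bracket -> illegal
(5,2): no bracket -> illegal
(5,3): flips 2 -> legal
(5,4): no bracket -> illegal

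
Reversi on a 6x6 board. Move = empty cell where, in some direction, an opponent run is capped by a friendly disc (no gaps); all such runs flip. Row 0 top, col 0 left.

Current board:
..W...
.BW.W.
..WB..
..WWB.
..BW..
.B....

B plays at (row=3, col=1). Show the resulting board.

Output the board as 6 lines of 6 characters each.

Place B at (3,1); scan 8 dirs for brackets.
Dir NW: first cell '.' (not opp) -> no flip
Dir N: first cell '.' (not opp) -> no flip
Dir NE: opp run (2,2), next='.' -> no flip
Dir W: first cell '.' (not opp) -> no flip
Dir E: opp run (3,2) (3,3) capped by B -> flip
Dir SW: first cell '.' (not opp) -> no flip
Dir S: first cell '.' (not opp) -> no flip
Dir SE: first cell 'B' (not opp) -> no flip
All flips: (3,2) (3,3)

Answer: ..W...
.BW.W.
..WB..
.BBBB.
..BW..
.B....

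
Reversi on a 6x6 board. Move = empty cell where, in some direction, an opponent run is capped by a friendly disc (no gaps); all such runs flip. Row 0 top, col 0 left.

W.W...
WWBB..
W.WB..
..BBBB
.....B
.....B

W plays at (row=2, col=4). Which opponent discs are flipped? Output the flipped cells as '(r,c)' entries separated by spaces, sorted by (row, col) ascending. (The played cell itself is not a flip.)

Answer: (1,3) (2,3)

Derivation:
Dir NW: opp run (1,3) capped by W -> flip
Dir N: first cell '.' (not opp) -> no flip
Dir NE: first cell '.' (not opp) -> no flip
Dir W: opp run (2,3) capped by W -> flip
Dir E: first cell '.' (not opp) -> no flip
Dir SW: opp run (3,3), next='.' -> no flip
Dir S: opp run (3,4), next='.' -> no flip
Dir SE: opp run (3,5), next=edge -> no flip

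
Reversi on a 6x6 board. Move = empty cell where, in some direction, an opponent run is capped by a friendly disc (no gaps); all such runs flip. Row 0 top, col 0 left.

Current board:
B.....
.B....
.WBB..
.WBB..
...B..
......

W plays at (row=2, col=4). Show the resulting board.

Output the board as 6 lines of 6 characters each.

Answer: B.....
.B....
.WWWW.
.WBB..
...B..
......

Derivation:
Place W at (2,4); scan 8 dirs for brackets.
Dir NW: first cell '.' (not opp) -> no flip
Dir N: first cell '.' (not opp) -> no flip
Dir NE: first cell '.' (not opp) -> no flip
Dir W: opp run (2,3) (2,2) capped by W -> flip
Dir E: first cell '.' (not opp) -> no flip
Dir SW: opp run (3,3), next='.' -> no flip
Dir S: first cell '.' (not opp) -> no flip
Dir SE: first cell '.' (not opp) -> no flip
All flips: (2,2) (2,3)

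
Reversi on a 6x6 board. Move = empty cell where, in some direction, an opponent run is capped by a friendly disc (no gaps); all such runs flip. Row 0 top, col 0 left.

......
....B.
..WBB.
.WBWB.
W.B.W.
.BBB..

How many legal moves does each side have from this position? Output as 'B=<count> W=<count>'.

Answer: B=7 W=5

Derivation:
-- B to move --
(1,1): no bracket -> illegal
(1,2): flips 1 -> legal
(1,3): no bracket -> illegal
(2,0): flips 1 -> legal
(2,1): flips 1 -> legal
(3,0): flips 1 -> legal
(3,5): flips 1 -> legal
(4,1): no bracket -> illegal
(4,3): flips 1 -> legal
(4,5): no bracket -> illegal
(5,0): no bracket -> illegal
(5,4): flips 1 -> legal
(5,5): no bracket -> illegal
B mobility = 7
-- W to move --
(0,3): no bracket -> illegal
(0,4): flips 3 -> legal
(0,5): no bracket -> illegal
(1,2): no bracket -> illegal
(1,3): flips 1 -> legal
(1,5): flips 1 -> legal
(2,1): no bracket -> illegal
(2,5): flips 2 -> legal
(3,5): flips 1 -> legal
(4,1): no bracket -> illegal
(4,3): no bracket -> illegal
(4,5): no bracket -> illegal
(5,0): no bracket -> illegal
(5,4): no bracket -> illegal
W mobility = 5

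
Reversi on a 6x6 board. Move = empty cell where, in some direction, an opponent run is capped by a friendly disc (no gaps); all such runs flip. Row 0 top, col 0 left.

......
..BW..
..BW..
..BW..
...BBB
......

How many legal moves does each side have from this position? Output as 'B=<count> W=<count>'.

-- B to move --
(0,2): no bracket -> illegal
(0,3): flips 3 -> legal
(0,4): flips 1 -> legal
(1,4): flips 2 -> legal
(2,4): flips 1 -> legal
(3,4): flips 2 -> legal
(4,2): no bracket -> illegal
B mobility = 5
-- W to move --
(0,1): flips 1 -> legal
(0,2): no bracket -> illegal
(0,3): no bracket -> illegal
(1,1): flips 2 -> legal
(2,1): flips 1 -> legal
(3,1): flips 2 -> legal
(3,4): no bracket -> illegal
(3,5): no bracket -> illegal
(4,1): flips 1 -> legal
(4,2): no bracket -> illegal
(5,2): no bracket -> illegal
(5,3): flips 1 -> legal
(5,4): no bracket -> illegal
(5,5): flips 1 -> legal
W mobility = 7

Answer: B=5 W=7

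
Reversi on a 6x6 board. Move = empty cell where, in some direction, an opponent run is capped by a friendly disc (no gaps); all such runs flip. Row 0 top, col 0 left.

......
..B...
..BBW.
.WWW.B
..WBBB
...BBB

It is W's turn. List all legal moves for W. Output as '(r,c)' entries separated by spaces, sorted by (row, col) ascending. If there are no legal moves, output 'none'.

Answer: (0,2) (1,1) (1,3) (1,4) (2,1)

Derivation:
(0,1): no bracket -> illegal
(0,2): flips 2 -> legal
(0,3): no bracket -> illegal
(1,1): flips 1 -> legal
(1,3): flips 2 -> legal
(1,4): flips 1 -> legal
(2,1): flips 2 -> legal
(2,5): no bracket -> illegal
(3,4): no bracket -> illegal
(5,2): no bracket -> illegal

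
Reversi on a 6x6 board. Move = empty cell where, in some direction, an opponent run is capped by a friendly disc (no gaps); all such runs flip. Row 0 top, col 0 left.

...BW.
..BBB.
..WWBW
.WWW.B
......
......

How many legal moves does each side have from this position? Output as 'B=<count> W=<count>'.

Answer: B=8 W=6

Derivation:
-- B to move --
(0,5): flips 1 -> legal
(1,1): no bracket -> illegal
(1,5): flips 1 -> legal
(2,0): no bracket -> illegal
(2,1): flips 2 -> legal
(3,0): no bracket -> illegal
(3,4): flips 1 -> legal
(4,0): flips 2 -> legal
(4,1): flips 2 -> legal
(4,2): flips 3 -> legal
(4,3): flips 2 -> legal
(4,4): no bracket -> illegal
B mobility = 8
-- W to move --
(0,1): flips 1 -> legal
(0,2): flips 2 -> legal
(0,5): flips 1 -> legal
(1,1): no bracket -> illegal
(1,5): flips 1 -> legal
(2,1): no bracket -> illegal
(3,4): flips 2 -> legal
(4,4): no bracket -> illegal
(4,5): flips 1 -> legal
W mobility = 6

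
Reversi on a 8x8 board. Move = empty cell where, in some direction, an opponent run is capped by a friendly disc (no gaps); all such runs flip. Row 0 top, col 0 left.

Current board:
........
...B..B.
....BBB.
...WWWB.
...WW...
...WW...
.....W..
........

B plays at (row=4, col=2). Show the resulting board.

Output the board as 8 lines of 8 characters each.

Answer: ........
...B..B.
....BBB.
...BWWB.
..BWW...
...WW...
.....W..
........

Derivation:
Place B at (4,2); scan 8 dirs for brackets.
Dir NW: first cell '.' (not opp) -> no flip
Dir N: first cell '.' (not opp) -> no flip
Dir NE: opp run (3,3) capped by B -> flip
Dir W: first cell '.' (not opp) -> no flip
Dir E: opp run (4,3) (4,4), next='.' -> no flip
Dir SW: first cell '.' (not opp) -> no flip
Dir S: first cell '.' (not opp) -> no flip
Dir SE: opp run (5,3), next='.' -> no flip
All flips: (3,3)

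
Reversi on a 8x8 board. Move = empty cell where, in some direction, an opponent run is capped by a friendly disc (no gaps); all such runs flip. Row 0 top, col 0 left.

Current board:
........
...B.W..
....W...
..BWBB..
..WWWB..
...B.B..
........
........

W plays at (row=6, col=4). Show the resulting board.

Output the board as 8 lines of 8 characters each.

Place W at (6,4); scan 8 dirs for brackets.
Dir NW: opp run (5,3) capped by W -> flip
Dir N: first cell '.' (not opp) -> no flip
Dir NE: opp run (5,5), next='.' -> no flip
Dir W: first cell '.' (not opp) -> no flip
Dir E: first cell '.' (not opp) -> no flip
Dir SW: first cell '.' (not opp) -> no flip
Dir S: first cell '.' (not opp) -> no flip
Dir SE: first cell '.' (not opp) -> no flip
All flips: (5,3)

Answer: ........
...B.W..
....W...
..BWBB..
..WWWB..
...W.B..
....W...
........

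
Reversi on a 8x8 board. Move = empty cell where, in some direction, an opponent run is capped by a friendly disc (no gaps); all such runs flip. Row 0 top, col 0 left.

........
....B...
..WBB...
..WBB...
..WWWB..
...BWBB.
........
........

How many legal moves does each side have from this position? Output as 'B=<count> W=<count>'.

-- B to move --
(1,1): flips 1 -> legal
(1,2): no bracket -> illegal
(1,3): no bracket -> illegal
(2,1): flips 1 -> legal
(3,1): flips 2 -> legal
(3,5): flips 1 -> legal
(4,1): flips 4 -> legal
(5,1): flips 1 -> legal
(5,2): flips 1 -> legal
(6,3): flips 1 -> legal
(6,4): flips 2 -> legal
(6,5): no bracket -> illegal
B mobility = 9
-- W to move --
(0,3): no bracket -> illegal
(0,4): flips 3 -> legal
(0,5): flips 2 -> legal
(1,2): no bracket -> illegal
(1,3): flips 2 -> legal
(1,5): flips 2 -> legal
(2,5): flips 3 -> legal
(3,5): flips 2 -> legal
(3,6): flips 1 -> legal
(4,6): flips 1 -> legal
(4,7): no bracket -> illegal
(5,2): flips 1 -> legal
(5,7): flips 2 -> legal
(6,2): flips 1 -> legal
(6,3): flips 1 -> legal
(6,4): flips 1 -> legal
(6,5): no bracket -> illegal
(6,6): flips 1 -> legal
(6,7): no bracket -> illegal
W mobility = 14

Answer: B=9 W=14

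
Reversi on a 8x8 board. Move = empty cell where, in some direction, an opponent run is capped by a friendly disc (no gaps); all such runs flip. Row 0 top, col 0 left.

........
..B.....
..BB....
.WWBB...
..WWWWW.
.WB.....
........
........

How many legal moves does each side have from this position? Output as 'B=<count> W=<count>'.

-- B to move --
(2,0): no bracket -> illegal
(2,1): no bracket -> illegal
(3,0): flips 2 -> legal
(3,5): no bracket -> illegal
(3,6): no bracket -> illegal
(3,7): no bracket -> illegal
(4,0): flips 1 -> legal
(4,1): flips 1 -> legal
(4,7): no bracket -> illegal
(5,0): flips 1 -> legal
(5,3): flips 1 -> legal
(5,4): flips 1 -> legal
(5,5): flips 1 -> legal
(5,6): flips 1 -> legal
(5,7): no bracket -> illegal
(6,0): flips 2 -> legal
(6,1): no bracket -> illegal
(6,2): no bracket -> illegal
B mobility = 9
-- W to move --
(0,1): flips 3 -> legal
(0,2): flips 2 -> legal
(0,3): no bracket -> illegal
(1,1): flips 2 -> legal
(1,3): flips 3 -> legal
(1,4): flips 1 -> legal
(2,1): no bracket -> illegal
(2,4): flips 2 -> legal
(2,5): flips 1 -> legal
(3,5): flips 2 -> legal
(4,1): no bracket -> illegal
(5,3): flips 1 -> legal
(6,1): flips 1 -> legal
(6,2): flips 1 -> legal
(6,3): no bracket -> illegal
W mobility = 11

Answer: B=9 W=11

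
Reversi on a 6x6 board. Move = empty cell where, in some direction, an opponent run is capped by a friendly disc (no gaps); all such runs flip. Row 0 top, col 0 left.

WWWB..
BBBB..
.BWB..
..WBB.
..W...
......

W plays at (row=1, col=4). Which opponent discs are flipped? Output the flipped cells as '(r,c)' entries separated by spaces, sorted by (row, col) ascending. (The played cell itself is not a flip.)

Answer: (2,3)

Derivation:
Dir NW: opp run (0,3), next=edge -> no flip
Dir N: first cell '.' (not opp) -> no flip
Dir NE: first cell '.' (not opp) -> no flip
Dir W: opp run (1,3) (1,2) (1,1) (1,0), next=edge -> no flip
Dir E: first cell '.' (not opp) -> no flip
Dir SW: opp run (2,3) capped by W -> flip
Dir S: first cell '.' (not opp) -> no flip
Dir SE: first cell '.' (not opp) -> no flip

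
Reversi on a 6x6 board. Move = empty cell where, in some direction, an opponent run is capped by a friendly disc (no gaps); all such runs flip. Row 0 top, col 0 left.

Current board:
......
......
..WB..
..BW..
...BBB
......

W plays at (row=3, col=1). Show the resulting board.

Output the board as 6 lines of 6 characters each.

Place W at (3,1); scan 8 dirs for brackets.
Dir NW: first cell '.' (not opp) -> no flip
Dir N: first cell '.' (not opp) -> no flip
Dir NE: first cell 'W' (not opp) -> no flip
Dir W: first cell '.' (not opp) -> no flip
Dir E: opp run (3,2) capped by W -> flip
Dir SW: first cell '.' (not opp) -> no flip
Dir S: first cell '.' (not opp) -> no flip
Dir SE: first cell '.' (not opp) -> no flip
All flips: (3,2)

Answer: ......
......
..WB..
.WWW..
...BBB
......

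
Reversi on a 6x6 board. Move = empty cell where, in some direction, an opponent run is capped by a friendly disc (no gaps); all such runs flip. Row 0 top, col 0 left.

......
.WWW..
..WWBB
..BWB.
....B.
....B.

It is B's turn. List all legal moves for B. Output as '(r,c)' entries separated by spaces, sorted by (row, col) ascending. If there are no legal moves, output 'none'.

(0,0): flips 3 -> legal
(0,1): flips 2 -> legal
(0,2): flips 3 -> legal
(0,3): no bracket -> illegal
(0,4): no bracket -> illegal
(1,0): no bracket -> illegal
(1,4): flips 1 -> legal
(2,0): no bracket -> illegal
(2,1): flips 2 -> legal
(3,1): no bracket -> illegal
(4,2): flips 1 -> legal
(4,3): no bracket -> illegal

Answer: (0,0) (0,1) (0,2) (1,4) (2,1) (4,2)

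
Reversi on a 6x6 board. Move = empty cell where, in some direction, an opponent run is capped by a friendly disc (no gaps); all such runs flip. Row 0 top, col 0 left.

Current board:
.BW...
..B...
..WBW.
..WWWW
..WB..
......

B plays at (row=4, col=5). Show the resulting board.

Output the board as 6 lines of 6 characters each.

Answer: .BW...
..B...
..WBW.
..WWBW
..WB.B
......

Derivation:
Place B at (4,5); scan 8 dirs for brackets.
Dir NW: opp run (3,4) capped by B -> flip
Dir N: opp run (3,5), next='.' -> no flip
Dir NE: edge -> no flip
Dir W: first cell '.' (not opp) -> no flip
Dir E: edge -> no flip
Dir SW: first cell '.' (not opp) -> no flip
Dir S: first cell '.' (not opp) -> no flip
Dir SE: edge -> no flip
All flips: (3,4)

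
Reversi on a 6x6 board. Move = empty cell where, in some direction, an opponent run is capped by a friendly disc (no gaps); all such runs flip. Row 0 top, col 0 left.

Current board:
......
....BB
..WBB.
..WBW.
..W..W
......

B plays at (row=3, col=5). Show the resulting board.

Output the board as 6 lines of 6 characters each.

Place B at (3,5); scan 8 dirs for brackets.
Dir NW: first cell 'B' (not opp) -> no flip
Dir N: first cell '.' (not opp) -> no flip
Dir NE: edge -> no flip
Dir W: opp run (3,4) capped by B -> flip
Dir E: edge -> no flip
Dir SW: first cell '.' (not opp) -> no flip
Dir S: opp run (4,5), next='.' -> no flip
Dir SE: edge -> no flip
All flips: (3,4)

Answer: ......
....BB
..WBB.
..WBBB
..W..W
......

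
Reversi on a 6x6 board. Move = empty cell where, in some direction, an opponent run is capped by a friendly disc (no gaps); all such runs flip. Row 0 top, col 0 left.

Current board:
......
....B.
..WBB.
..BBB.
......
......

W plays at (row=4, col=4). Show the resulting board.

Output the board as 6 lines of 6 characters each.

Answer: ......
....B.
..WBB.
..BWB.
....W.
......

Derivation:
Place W at (4,4); scan 8 dirs for brackets.
Dir NW: opp run (3,3) capped by W -> flip
Dir N: opp run (3,4) (2,4) (1,4), next='.' -> no flip
Dir NE: first cell '.' (not opp) -> no flip
Dir W: first cell '.' (not opp) -> no flip
Dir E: first cell '.' (not opp) -> no flip
Dir SW: first cell '.' (not opp) -> no flip
Dir S: first cell '.' (not opp) -> no flip
Dir SE: first cell '.' (not opp) -> no flip
All flips: (3,3)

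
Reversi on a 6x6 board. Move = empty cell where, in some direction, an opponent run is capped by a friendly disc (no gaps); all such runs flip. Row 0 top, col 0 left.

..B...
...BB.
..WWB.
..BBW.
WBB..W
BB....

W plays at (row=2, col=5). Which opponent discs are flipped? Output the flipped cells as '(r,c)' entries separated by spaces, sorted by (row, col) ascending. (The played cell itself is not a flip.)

Dir NW: opp run (1,4), next='.' -> no flip
Dir N: first cell '.' (not opp) -> no flip
Dir NE: edge -> no flip
Dir W: opp run (2,4) capped by W -> flip
Dir E: edge -> no flip
Dir SW: first cell 'W' (not opp) -> no flip
Dir S: first cell '.' (not opp) -> no flip
Dir SE: edge -> no flip

Answer: (2,4)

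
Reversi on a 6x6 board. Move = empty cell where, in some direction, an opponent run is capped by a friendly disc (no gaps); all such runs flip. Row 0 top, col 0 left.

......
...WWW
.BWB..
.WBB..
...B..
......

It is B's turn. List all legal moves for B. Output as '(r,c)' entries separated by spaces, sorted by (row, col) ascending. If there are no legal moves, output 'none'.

Answer: (0,3) (0,5) (1,1) (1,2) (3,0) (4,1)

Derivation:
(0,2): no bracket -> illegal
(0,3): flips 1 -> legal
(0,4): no bracket -> illegal
(0,5): flips 1 -> legal
(1,1): flips 1 -> legal
(1,2): flips 1 -> legal
(2,0): no bracket -> illegal
(2,4): no bracket -> illegal
(2,5): no bracket -> illegal
(3,0): flips 1 -> legal
(4,0): no bracket -> illegal
(4,1): flips 1 -> legal
(4,2): no bracket -> illegal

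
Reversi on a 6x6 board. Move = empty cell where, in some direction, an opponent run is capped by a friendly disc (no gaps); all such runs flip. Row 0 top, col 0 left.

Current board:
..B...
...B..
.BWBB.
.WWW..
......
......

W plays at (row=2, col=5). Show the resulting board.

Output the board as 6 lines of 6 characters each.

Place W at (2,5); scan 8 dirs for brackets.
Dir NW: first cell '.' (not opp) -> no flip
Dir N: first cell '.' (not opp) -> no flip
Dir NE: edge -> no flip
Dir W: opp run (2,4) (2,3) capped by W -> flip
Dir E: edge -> no flip
Dir SW: first cell '.' (not opp) -> no flip
Dir S: first cell '.' (not opp) -> no flip
Dir SE: edge -> no flip
All flips: (2,3) (2,4)

Answer: ..B...
...B..
.BWWWW
.WWW..
......
......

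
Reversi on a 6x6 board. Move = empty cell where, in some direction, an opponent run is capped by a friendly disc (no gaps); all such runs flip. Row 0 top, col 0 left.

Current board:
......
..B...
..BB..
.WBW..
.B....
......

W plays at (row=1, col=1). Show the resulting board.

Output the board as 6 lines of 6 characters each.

Answer: ......
.WB...
..WB..
.WBW..
.B....
......

Derivation:
Place W at (1,1); scan 8 dirs for brackets.
Dir NW: first cell '.' (not opp) -> no flip
Dir N: first cell '.' (not opp) -> no flip
Dir NE: first cell '.' (not opp) -> no flip
Dir W: first cell '.' (not opp) -> no flip
Dir E: opp run (1,2), next='.' -> no flip
Dir SW: first cell '.' (not opp) -> no flip
Dir S: first cell '.' (not opp) -> no flip
Dir SE: opp run (2,2) capped by W -> flip
All flips: (2,2)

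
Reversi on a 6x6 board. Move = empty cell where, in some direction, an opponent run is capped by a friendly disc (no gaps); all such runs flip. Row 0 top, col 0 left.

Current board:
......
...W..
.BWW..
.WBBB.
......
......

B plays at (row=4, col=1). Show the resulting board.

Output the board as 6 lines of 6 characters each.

Place B at (4,1); scan 8 dirs for brackets.
Dir NW: first cell '.' (not opp) -> no flip
Dir N: opp run (3,1) capped by B -> flip
Dir NE: first cell 'B' (not opp) -> no flip
Dir W: first cell '.' (not opp) -> no flip
Dir E: first cell '.' (not opp) -> no flip
Dir SW: first cell '.' (not opp) -> no flip
Dir S: first cell '.' (not opp) -> no flip
Dir SE: first cell '.' (not opp) -> no flip
All flips: (3,1)

Answer: ......
...W..
.BWW..
.BBBB.
.B....
......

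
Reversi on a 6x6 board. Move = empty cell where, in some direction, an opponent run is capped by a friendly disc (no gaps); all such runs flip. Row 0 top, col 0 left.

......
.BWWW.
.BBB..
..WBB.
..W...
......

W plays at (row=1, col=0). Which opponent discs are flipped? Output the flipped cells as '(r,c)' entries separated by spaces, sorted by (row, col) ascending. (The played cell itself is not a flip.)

Dir NW: edge -> no flip
Dir N: first cell '.' (not opp) -> no flip
Dir NE: first cell '.' (not opp) -> no flip
Dir W: edge -> no flip
Dir E: opp run (1,1) capped by W -> flip
Dir SW: edge -> no flip
Dir S: first cell '.' (not opp) -> no flip
Dir SE: opp run (2,1) capped by W -> flip

Answer: (1,1) (2,1)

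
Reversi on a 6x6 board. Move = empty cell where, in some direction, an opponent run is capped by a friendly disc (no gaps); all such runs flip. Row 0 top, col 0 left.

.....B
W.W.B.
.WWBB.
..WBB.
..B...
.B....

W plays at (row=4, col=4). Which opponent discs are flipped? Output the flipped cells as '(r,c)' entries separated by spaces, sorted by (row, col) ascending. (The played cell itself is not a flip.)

Answer: (3,3)

Derivation:
Dir NW: opp run (3,3) capped by W -> flip
Dir N: opp run (3,4) (2,4) (1,4), next='.' -> no flip
Dir NE: first cell '.' (not opp) -> no flip
Dir W: first cell '.' (not opp) -> no flip
Dir E: first cell '.' (not opp) -> no flip
Dir SW: first cell '.' (not opp) -> no flip
Dir S: first cell '.' (not opp) -> no flip
Dir SE: first cell '.' (not opp) -> no flip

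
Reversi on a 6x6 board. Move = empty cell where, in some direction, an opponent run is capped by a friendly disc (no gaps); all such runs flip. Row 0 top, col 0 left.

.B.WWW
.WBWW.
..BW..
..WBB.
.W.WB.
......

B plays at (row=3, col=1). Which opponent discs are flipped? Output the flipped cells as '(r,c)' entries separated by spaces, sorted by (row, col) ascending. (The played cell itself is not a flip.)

Dir NW: first cell '.' (not opp) -> no flip
Dir N: first cell '.' (not opp) -> no flip
Dir NE: first cell 'B' (not opp) -> no flip
Dir W: first cell '.' (not opp) -> no flip
Dir E: opp run (3,2) capped by B -> flip
Dir SW: first cell '.' (not opp) -> no flip
Dir S: opp run (4,1), next='.' -> no flip
Dir SE: first cell '.' (not opp) -> no flip

Answer: (3,2)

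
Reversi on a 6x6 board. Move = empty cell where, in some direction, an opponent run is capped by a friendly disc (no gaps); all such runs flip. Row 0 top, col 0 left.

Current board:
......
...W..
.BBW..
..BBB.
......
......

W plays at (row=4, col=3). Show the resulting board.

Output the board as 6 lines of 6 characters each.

Answer: ......
...W..
.BBW..
..BWB.
...W..
......

Derivation:
Place W at (4,3); scan 8 dirs for brackets.
Dir NW: opp run (3,2) (2,1), next='.' -> no flip
Dir N: opp run (3,3) capped by W -> flip
Dir NE: opp run (3,4), next='.' -> no flip
Dir W: first cell '.' (not opp) -> no flip
Dir E: first cell '.' (not opp) -> no flip
Dir SW: first cell '.' (not opp) -> no flip
Dir S: first cell '.' (not opp) -> no flip
Dir SE: first cell '.' (not opp) -> no flip
All flips: (3,3)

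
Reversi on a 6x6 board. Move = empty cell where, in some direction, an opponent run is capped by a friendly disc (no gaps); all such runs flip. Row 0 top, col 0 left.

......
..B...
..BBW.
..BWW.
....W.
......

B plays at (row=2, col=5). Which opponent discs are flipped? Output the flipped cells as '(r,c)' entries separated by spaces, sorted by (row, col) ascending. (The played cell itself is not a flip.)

Dir NW: first cell '.' (not opp) -> no flip
Dir N: first cell '.' (not opp) -> no flip
Dir NE: edge -> no flip
Dir W: opp run (2,4) capped by B -> flip
Dir E: edge -> no flip
Dir SW: opp run (3,4), next='.' -> no flip
Dir S: first cell '.' (not opp) -> no flip
Dir SE: edge -> no flip

Answer: (2,4)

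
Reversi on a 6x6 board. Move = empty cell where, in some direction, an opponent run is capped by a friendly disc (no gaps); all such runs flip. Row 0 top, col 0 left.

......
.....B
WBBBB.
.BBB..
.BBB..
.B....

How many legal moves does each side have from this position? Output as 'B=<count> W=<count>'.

-- B to move --
(1,0): no bracket -> illegal
(1,1): no bracket -> illegal
(3,0): no bracket -> illegal
B mobility = 0
-- W to move --
(0,4): no bracket -> illegal
(0,5): no bracket -> illegal
(1,0): no bracket -> illegal
(1,1): no bracket -> illegal
(1,2): no bracket -> illegal
(1,3): no bracket -> illegal
(1,4): no bracket -> illegal
(2,5): flips 4 -> legal
(3,0): no bracket -> illegal
(3,4): no bracket -> illegal
(3,5): no bracket -> illegal
(4,0): no bracket -> illegal
(4,4): no bracket -> illegal
(5,0): no bracket -> illegal
(5,2): no bracket -> illegal
(5,3): flips 2 -> legal
(5,4): no bracket -> illegal
W mobility = 2

Answer: B=0 W=2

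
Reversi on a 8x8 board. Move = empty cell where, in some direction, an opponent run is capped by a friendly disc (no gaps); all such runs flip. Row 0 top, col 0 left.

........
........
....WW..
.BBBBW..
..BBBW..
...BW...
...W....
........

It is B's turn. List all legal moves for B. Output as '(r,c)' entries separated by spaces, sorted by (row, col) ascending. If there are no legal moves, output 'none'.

Answer: (1,4) (1,5) (1,6) (2,6) (3,6) (4,6) (5,5) (5,6) (6,4) (6,5) (7,3)

Derivation:
(1,3): no bracket -> illegal
(1,4): flips 1 -> legal
(1,5): flips 1 -> legal
(1,6): flips 1 -> legal
(2,3): no bracket -> illegal
(2,6): flips 1 -> legal
(3,6): flips 1 -> legal
(4,6): flips 1 -> legal
(5,2): no bracket -> illegal
(5,5): flips 1 -> legal
(5,6): flips 1 -> legal
(6,2): no bracket -> illegal
(6,4): flips 1 -> legal
(6,5): flips 1 -> legal
(7,2): no bracket -> illegal
(7,3): flips 1 -> legal
(7,4): no bracket -> illegal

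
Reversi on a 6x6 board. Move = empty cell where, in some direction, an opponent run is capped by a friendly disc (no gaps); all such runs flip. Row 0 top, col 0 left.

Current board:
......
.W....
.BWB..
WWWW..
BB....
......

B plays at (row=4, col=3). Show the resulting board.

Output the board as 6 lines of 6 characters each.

Place B at (4,3); scan 8 dirs for brackets.
Dir NW: opp run (3,2) capped by B -> flip
Dir N: opp run (3,3) capped by B -> flip
Dir NE: first cell '.' (not opp) -> no flip
Dir W: first cell '.' (not opp) -> no flip
Dir E: first cell '.' (not opp) -> no flip
Dir SW: first cell '.' (not opp) -> no flip
Dir S: first cell '.' (not opp) -> no flip
Dir SE: first cell '.' (not opp) -> no flip
All flips: (3,2) (3,3)

Answer: ......
.W....
.BWB..
WWBB..
BB.B..
......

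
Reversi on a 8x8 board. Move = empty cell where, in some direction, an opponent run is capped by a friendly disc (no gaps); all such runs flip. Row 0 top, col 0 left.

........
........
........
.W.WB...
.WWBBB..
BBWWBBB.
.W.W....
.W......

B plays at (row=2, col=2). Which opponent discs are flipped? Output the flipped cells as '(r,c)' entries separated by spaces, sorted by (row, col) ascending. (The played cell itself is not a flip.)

Dir NW: first cell '.' (not opp) -> no flip
Dir N: first cell '.' (not opp) -> no flip
Dir NE: first cell '.' (not opp) -> no flip
Dir W: first cell '.' (not opp) -> no flip
Dir E: first cell '.' (not opp) -> no flip
Dir SW: opp run (3,1), next='.' -> no flip
Dir S: first cell '.' (not opp) -> no flip
Dir SE: opp run (3,3) capped by B -> flip

Answer: (3,3)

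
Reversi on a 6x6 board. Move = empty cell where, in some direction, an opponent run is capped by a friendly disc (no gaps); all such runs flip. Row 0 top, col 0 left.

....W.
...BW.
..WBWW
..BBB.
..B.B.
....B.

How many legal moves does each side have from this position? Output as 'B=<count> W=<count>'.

-- B to move --
(0,3): no bracket -> illegal
(0,5): flips 1 -> legal
(1,1): flips 1 -> legal
(1,2): flips 1 -> legal
(1,5): flips 2 -> legal
(2,1): flips 1 -> legal
(3,1): flips 1 -> legal
(3,5): flips 1 -> legal
B mobility = 7
-- W to move --
(0,2): flips 1 -> legal
(0,3): no bracket -> illegal
(1,2): flips 1 -> legal
(2,1): no bracket -> illegal
(3,1): no bracket -> illegal
(3,5): no bracket -> illegal
(4,1): flips 2 -> legal
(4,3): flips 1 -> legal
(4,5): no bracket -> illegal
(5,1): flips 2 -> legal
(5,2): flips 2 -> legal
(5,3): no bracket -> illegal
(5,5): flips 2 -> legal
W mobility = 7

Answer: B=7 W=7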